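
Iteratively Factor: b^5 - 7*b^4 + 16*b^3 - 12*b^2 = (b - 2)*(b^4 - 5*b^3 + 6*b^2) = (b - 3)*(b - 2)*(b^3 - 2*b^2) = b*(b - 3)*(b - 2)*(b^2 - 2*b) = b^2*(b - 3)*(b - 2)*(b - 2)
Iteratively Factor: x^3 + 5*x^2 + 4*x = (x + 4)*(x^2 + x) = (x + 1)*(x + 4)*(x)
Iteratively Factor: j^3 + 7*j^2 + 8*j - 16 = (j + 4)*(j^2 + 3*j - 4) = (j - 1)*(j + 4)*(j + 4)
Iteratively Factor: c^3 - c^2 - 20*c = (c + 4)*(c^2 - 5*c) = (c - 5)*(c + 4)*(c)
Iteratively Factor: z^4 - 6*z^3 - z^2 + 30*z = (z + 2)*(z^3 - 8*z^2 + 15*z) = (z - 5)*(z + 2)*(z^2 - 3*z) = z*(z - 5)*(z + 2)*(z - 3)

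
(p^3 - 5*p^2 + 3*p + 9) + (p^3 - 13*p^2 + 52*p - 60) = 2*p^3 - 18*p^2 + 55*p - 51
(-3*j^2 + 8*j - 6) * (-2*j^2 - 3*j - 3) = 6*j^4 - 7*j^3 - 3*j^2 - 6*j + 18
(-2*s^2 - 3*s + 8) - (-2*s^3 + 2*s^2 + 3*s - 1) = 2*s^3 - 4*s^2 - 6*s + 9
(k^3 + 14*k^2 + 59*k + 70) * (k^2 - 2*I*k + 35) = k^5 + 14*k^4 - 2*I*k^4 + 94*k^3 - 28*I*k^3 + 560*k^2 - 118*I*k^2 + 2065*k - 140*I*k + 2450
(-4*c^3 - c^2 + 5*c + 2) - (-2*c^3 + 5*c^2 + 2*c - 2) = -2*c^3 - 6*c^2 + 3*c + 4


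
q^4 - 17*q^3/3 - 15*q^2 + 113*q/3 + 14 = (q - 7)*(q - 2)*(q + 1/3)*(q + 3)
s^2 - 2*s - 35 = (s - 7)*(s + 5)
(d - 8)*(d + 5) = d^2 - 3*d - 40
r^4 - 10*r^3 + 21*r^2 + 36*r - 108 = (r - 6)*(r - 3)^2*(r + 2)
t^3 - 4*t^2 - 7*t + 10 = (t - 5)*(t - 1)*(t + 2)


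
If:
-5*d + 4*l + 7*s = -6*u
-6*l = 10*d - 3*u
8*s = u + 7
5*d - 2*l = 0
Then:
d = -147/1495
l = -147/598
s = 231/299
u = -245/299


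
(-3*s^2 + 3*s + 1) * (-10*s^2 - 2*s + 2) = 30*s^4 - 24*s^3 - 22*s^2 + 4*s + 2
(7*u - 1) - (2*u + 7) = 5*u - 8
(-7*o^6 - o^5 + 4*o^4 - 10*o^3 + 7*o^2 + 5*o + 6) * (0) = 0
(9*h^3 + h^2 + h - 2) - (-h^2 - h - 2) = 9*h^3 + 2*h^2 + 2*h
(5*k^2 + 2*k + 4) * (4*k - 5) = 20*k^3 - 17*k^2 + 6*k - 20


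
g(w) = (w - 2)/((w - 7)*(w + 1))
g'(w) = -(w - 2)/((w - 7)*(w + 1)^2) + 1/((w - 7)*(w + 1)) - (w - 2)/((w - 7)^2*(w + 1))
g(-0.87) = 2.81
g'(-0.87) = -22.20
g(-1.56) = -0.74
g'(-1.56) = -1.20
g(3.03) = -0.06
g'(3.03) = -0.06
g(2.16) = -0.01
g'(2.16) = -0.06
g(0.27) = 0.20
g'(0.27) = -0.25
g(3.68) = -0.11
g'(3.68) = -0.07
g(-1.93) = -0.47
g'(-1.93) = -0.44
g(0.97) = 0.09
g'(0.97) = -0.11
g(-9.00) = -0.09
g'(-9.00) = -0.00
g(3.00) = -0.06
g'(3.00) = -0.06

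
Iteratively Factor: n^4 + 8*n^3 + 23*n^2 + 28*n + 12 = (n + 3)*(n^3 + 5*n^2 + 8*n + 4) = (n + 2)*(n + 3)*(n^2 + 3*n + 2) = (n + 1)*(n + 2)*(n + 3)*(n + 2)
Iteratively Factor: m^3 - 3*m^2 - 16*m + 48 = (m - 3)*(m^2 - 16) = (m - 4)*(m - 3)*(m + 4)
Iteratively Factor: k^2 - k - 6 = (k - 3)*(k + 2)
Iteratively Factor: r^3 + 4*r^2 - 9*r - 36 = (r + 4)*(r^2 - 9) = (r - 3)*(r + 4)*(r + 3)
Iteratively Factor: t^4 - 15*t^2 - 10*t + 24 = (t - 1)*(t^3 + t^2 - 14*t - 24) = (t - 4)*(t - 1)*(t^2 + 5*t + 6) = (t - 4)*(t - 1)*(t + 2)*(t + 3)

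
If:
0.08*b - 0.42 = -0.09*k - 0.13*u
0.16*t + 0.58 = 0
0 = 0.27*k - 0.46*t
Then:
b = 12.1979166666667 - 1.625*u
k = -6.18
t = -3.62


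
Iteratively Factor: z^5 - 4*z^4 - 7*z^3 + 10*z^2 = (z)*(z^4 - 4*z^3 - 7*z^2 + 10*z) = z*(z - 5)*(z^3 + z^2 - 2*z) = z^2*(z - 5)*(z^2 + z - 2) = z^2*(z - 5)*(z - 1)*(z + 2)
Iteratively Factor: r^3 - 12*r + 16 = (r - 2)*(r^2 + 2*r - 8) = (r - 2)*(r + 4)*(r - 2)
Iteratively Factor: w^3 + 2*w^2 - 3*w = (w - 1)*(w^2 + 3*w) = (w - 1)*(w + 3)*(w)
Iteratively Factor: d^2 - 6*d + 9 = (d - 3)*(d - 3)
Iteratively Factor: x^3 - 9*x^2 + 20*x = (x - 4)*(x^2 - 5*x) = (x - 5)*(x - 4)*(x)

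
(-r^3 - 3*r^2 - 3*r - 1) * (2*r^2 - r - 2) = -2*r^5 - 5*r^4 - r^3 + 7*r^2 + 7*r + 2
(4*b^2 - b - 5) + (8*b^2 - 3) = 12*b^2 - b - 8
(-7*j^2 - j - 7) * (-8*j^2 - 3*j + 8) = 56*j^4 + 29*j^3 + 3*j^2 + 13*j - 56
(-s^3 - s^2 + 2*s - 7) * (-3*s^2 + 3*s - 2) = 3*s^5 - 7*s^3 + 29*s^2 - 25*s + 14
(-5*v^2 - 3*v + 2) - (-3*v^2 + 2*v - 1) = -2*v^2 - 5*v + 3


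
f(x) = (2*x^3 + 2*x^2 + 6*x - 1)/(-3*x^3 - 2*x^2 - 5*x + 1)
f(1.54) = -0.91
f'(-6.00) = 0.00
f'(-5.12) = -0.01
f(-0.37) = -1.12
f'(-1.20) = -0.28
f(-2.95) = -0.70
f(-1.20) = -0.94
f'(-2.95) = -0.05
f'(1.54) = 0.14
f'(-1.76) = -0.18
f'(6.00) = 0.01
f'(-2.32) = -0.09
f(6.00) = -0.72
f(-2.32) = -0.74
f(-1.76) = -0.82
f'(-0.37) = 0.01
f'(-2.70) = -0.06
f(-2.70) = -0.71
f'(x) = (6*x^2 + 4*x + 6)/(-3*x^3 - 2*x^2 - 5*x + 1) + (9*x^2 + 4*x + 5)*(2*x^3 + 2*x^2 + 6*x - 1)/(-3*x^3 - 2*x^2 - 5*x + 1)^2 = (2*x^4 + 16*x^3 - x^2 + 1)/(9*x^6 + 12*x^5 + 34*x^4 + 14*x^3 + 21*x^2 - 10*x + 1)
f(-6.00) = -0.65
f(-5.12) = -0.66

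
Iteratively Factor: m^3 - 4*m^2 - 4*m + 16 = (m - 2)*(m^2 - 2*m - 8) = (m - 2)*(m + 2)*(m - 4)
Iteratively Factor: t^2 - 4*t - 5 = (t - 5)*(t + 1)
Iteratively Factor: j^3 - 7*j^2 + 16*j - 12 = (j - 2)*(j^2 - 5*j + 6) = (j - 2)^2*(j - 3)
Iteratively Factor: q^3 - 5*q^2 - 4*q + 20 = (q - 2)*(q^2 - 3*q - 10) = (q - 5)*(q - 2)*(q + 2)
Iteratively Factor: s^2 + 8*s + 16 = (s + 4)*(s + 4)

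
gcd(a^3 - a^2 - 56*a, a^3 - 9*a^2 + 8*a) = a^2 - 8*a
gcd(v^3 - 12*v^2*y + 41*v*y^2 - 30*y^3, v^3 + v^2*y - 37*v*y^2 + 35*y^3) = v^2 - 6*v*y + 5*y^2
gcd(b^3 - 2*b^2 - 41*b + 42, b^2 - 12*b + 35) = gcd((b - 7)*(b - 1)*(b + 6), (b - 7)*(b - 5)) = b - 7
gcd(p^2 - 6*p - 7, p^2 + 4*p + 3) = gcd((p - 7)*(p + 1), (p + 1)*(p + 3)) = p + 1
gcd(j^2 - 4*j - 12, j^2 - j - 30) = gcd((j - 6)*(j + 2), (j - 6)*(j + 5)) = j - 6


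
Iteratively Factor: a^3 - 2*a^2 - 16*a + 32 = (a + 4)*(a^2 - 6*a + 8) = (a - 2)*(a + 4)*(a - 4)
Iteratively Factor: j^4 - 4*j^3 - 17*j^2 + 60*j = (j + 4)*(j^3 - 8*j^2 + 15*j) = j*(j + 4)*(j^2 - 8*j + 15) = j*(j - 5)*(j + 4)*(j - 3)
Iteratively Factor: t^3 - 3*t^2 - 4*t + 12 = (t - 2)*(t^2 - t - 6) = (t - 2)*(t + 2)*(t - 3)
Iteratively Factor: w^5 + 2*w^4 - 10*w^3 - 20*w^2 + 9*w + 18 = (w - 3)*(w^4 + 5*w^3 + 5*w^2 - 5*w - 6) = (w - 3)*(w + 2)*(w^3 + 3*w^2 - w - 3) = (w - 3)*(w + 1)*(w + 2)*(w^2 + 2*w - 3) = (w - 3)*(w - 1)*(w + 1)*(w + 2)*(w + 3)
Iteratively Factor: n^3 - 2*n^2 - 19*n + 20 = (n - 1)*(n^2 - n - 20) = (n - 1)*(n + 4)*(n - 5)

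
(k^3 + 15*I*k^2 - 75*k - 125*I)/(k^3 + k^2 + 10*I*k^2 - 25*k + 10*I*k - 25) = (k + 5*I)/(k + 1)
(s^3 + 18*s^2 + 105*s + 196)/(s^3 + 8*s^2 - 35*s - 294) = (s + 4)/(s - 6)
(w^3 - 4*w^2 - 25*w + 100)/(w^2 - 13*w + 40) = (w^2 + w - 20)/(w - 8)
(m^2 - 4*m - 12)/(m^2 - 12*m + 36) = (m + 2)/(m - 6)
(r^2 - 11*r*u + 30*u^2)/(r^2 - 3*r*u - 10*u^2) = (r - 6*u)/(r + 2*u)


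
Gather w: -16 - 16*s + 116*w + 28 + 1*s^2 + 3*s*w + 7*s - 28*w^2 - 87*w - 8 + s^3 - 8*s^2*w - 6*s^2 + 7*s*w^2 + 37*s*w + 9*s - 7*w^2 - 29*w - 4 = s^3 - 5*s^2 + w^2*(7*s - 35) + w*(-8*s^2 + 40*s)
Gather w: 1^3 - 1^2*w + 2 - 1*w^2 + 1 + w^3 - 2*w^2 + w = w^3 - 3*w^2 + 4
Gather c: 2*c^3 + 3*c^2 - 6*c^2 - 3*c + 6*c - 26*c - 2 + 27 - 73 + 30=2*c^3 - 3*c^2 - 23*c - 18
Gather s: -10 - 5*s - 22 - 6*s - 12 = -11*s - 44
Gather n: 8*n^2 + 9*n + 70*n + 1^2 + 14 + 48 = 8*n^2 + 79*n + 63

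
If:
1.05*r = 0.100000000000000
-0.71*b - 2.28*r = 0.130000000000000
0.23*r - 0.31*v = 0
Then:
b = -0.49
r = 0.10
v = 0.07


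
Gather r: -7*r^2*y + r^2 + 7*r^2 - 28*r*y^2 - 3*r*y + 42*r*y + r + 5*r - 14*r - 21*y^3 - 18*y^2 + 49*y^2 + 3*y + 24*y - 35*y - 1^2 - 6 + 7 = r^2*(8 - 7*y) + r*(-28*y^2 + 39*y - 8) - 21*y^3 + 31*y^2 - 8*y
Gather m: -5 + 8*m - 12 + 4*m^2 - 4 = 4*m^2 + 8*m - 21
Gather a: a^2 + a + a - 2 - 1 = a^2 + 2*a - 3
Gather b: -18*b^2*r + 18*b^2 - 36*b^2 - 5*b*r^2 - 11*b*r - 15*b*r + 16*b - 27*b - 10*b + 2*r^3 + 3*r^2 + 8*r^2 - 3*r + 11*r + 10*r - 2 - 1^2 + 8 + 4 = b^2*(-18*r - 18) + b*(-5*r^2 - 26*r - 21) + 2*r^3 + 11*r^2 + 18*r + 9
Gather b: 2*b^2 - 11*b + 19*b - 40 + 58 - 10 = 2*b^2 + 8*b + 8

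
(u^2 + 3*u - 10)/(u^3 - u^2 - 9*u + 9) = (u^2 + 3*u - 10)/(u^3 - u^2 - 9*u + 9)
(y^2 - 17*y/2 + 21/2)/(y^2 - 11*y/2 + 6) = (y - 7)/(y - 4)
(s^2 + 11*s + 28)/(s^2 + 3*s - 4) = (s + 7)/(s - 1)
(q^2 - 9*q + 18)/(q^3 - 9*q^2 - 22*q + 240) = (q - 3)/(q^2 - 3*q - 40)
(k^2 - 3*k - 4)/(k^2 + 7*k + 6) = (k - 4)/(k + 6)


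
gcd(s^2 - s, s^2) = s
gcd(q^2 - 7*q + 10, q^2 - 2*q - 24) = 1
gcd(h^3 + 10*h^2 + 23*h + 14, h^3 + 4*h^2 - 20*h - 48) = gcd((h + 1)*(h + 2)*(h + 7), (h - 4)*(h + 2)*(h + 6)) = h + 2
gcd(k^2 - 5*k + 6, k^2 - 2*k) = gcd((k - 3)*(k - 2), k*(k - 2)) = k - 2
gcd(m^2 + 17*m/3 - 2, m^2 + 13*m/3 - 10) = m + 6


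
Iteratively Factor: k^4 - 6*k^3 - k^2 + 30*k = (k - 5)*(k^3 - k^2 - 6*k) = k*(k - 5)*(k^2 - k - 6) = k*(k - 5)*(k - 3)*(k + 2)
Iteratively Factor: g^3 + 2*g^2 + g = (g + 1)*(g^2 + g) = g*(g + 1)*(g + 1)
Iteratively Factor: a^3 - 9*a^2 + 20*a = (a - 5)*(a^2 - 4*a) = (a - 5)*(a - 4)*(a)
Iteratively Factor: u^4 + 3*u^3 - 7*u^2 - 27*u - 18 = (u + 2)*(u^3 + u^2 - 9*u - 9) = (u + 1)*(u + 2)*(u^2 - 9) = (u + 1)*(u + 2)*(u + 3)*(u - 3)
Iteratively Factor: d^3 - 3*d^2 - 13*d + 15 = (d + 3)*(d^2 - 6*d + 5) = (d - 1)*(d + 3)*(d - 5)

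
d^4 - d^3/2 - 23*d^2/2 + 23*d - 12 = (d - 2)*(d - 3/2)*(d - 1)*(d + 4)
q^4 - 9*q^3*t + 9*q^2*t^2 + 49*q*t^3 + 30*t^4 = (q - 6*t)*(q - 5*t)*(q + t)^2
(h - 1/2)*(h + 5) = h^2 + 9*h/2 - 5/2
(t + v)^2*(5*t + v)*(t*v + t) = 5*t^4*v + 5*t^4 + 11*t^3*v^2 + 11*t^3*v + 7*t^2*v^3 + 7*t^2*v^2 + t*v^4 + t*v^3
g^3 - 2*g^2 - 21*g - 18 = (g - 6)*(g + 1)*(g + 3)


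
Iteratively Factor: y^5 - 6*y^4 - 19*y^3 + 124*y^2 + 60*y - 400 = (y - 2)*(y^4 - 4*y^3 - 27*y^2 + 70*y + 200) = (y - 5)*(y - 2)*(y^3 + y^2 - 22*y - 40) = (y - 5)*(y - 2)*(y + 2)*(y^2 - y - 20) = (y - 5)*(y - 2)*(y + 2)*(y + 4)*(y - 5)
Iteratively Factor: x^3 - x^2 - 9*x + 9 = (x + 3)*(x^2 - 4*x + 3) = (x - 3)*(x + 3)*(x - 1)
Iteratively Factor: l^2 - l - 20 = (l + 4)*(l - 5)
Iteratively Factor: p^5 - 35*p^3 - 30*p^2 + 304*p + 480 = (p - 5)*(p^4 + 5*p^3 - 10*p^2 - 80*p - 96) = (p - 5)*(p + 3)*(p^3 + 2*p^2 - 16*p - 32) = (p - 5)*(p + 2)*(p + 3)*(p^2 - 16) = (p - 5)*(p - 4)*(p + 2)*(p + 3)*(p + 4)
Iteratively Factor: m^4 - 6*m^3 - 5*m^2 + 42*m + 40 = (m - 4)*(m^3 - 2*m^2 - 13*m - 10) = (m - 4)*(m + 1)*(m^2 - 3*m - 10) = (m - 5)*(m - 4)*(m + 1)*(m + 2)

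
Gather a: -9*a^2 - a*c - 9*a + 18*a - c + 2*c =-9*a^2 + a*(9 - c) + c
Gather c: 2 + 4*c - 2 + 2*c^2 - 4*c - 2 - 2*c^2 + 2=0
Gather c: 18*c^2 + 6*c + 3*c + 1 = 18*c^2 + 9*c + 1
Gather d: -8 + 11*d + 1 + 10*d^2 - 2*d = 10*d^2 + 9*d - 7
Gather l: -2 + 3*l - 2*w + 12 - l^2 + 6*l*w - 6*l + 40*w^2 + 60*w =-l^2 + l*(6*w - 3) + 40*w^2 + 58*w + 10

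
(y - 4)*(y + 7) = y^2 + 3*y - 28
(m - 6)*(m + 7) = m^2 + m - 42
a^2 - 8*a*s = a*(a - 8*s)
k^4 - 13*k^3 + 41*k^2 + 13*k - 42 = (k - 7)*(k - 6)*(k - 1)*(k + 1)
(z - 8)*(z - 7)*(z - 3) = z^3 - 18*z^2 + 101*z - 168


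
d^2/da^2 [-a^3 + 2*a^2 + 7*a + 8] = 4 - 6*a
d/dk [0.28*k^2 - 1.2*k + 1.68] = 0.56*k - 1.2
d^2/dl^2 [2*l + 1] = 0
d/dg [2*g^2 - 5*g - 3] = 4*g - 5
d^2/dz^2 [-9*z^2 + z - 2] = -18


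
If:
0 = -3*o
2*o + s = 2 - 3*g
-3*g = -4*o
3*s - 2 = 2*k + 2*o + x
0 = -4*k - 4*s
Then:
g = 0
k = -2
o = 0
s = 2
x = 8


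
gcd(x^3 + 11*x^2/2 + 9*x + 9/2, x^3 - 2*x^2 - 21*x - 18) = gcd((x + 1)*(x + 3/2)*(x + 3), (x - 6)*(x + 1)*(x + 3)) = x^2 + 4*x + 3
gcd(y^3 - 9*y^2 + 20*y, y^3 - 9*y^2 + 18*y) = y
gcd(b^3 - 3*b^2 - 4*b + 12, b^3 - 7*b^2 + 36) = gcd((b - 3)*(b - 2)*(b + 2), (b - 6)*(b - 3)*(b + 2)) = b^2 - b - 6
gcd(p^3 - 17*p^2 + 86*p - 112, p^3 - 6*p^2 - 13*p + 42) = p^2 - 9*p + 14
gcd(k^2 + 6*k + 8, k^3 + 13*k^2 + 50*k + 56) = k^2 + 6*k + 8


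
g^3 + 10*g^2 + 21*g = g*(g + 3)*(g + 7)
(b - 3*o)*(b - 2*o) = b^2 - 5*b*o + 6*o^2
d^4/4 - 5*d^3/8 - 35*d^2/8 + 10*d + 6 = (d/4 + 1)*(d - 4)*(d - 3)*(d + 1/2)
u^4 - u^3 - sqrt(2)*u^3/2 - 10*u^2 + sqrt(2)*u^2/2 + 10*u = u*(u - 1)*(u - 5*sqrt(2)/2)*(u + 2*sqrt(2))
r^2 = r^2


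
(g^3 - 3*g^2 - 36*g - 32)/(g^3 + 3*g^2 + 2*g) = (g^2 - 4*g - 32)/(g*(g + 2))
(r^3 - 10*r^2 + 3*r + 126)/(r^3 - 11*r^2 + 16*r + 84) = (r + 3)/(r + 2)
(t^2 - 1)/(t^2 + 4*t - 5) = (t + 1)/(t + 5)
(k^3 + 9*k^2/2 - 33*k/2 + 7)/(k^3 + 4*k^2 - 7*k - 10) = (2*k^2 + 13*k - 7)/(2*(k^2 + 6*k + 5))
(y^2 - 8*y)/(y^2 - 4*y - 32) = y/(y + 4)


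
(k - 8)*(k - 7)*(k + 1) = k^3 - 14*k^2 + 41*k + 56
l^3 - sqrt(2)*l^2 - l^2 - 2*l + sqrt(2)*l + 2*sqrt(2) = (l - 2)*(l + 1)*(l - sqrt(2))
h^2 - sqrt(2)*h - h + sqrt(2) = (h - 1)*(h - sqrt(2))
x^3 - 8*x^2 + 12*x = x*(x - 6)*(x - 2)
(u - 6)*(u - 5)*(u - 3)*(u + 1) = u^4 - 13*u^3 + 49*u^2 - 27*u - 90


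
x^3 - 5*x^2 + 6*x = x*(x - 3)*(x - 2)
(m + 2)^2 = m^2 + 4*m + 4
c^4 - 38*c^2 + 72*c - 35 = (c - 5)*(c - 1)^2*(c + 7)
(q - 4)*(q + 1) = q^2 - 3*q - 4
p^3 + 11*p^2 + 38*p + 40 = (p + 2)*(p + 4)*(p + 5)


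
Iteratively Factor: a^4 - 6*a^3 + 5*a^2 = (a)*(a^3 - 6*a^2 + 5*a) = a*(a - 1)*(a^2 - 5*a) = a*(a - 5)*(a - 1)*(a)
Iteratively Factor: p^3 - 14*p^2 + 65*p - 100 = (p - 5)*(p^2 - 9*p + 20) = (p - 5)*(p - 4)*(p - 5)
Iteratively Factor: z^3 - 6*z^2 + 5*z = (z - 5)*(z^2 - z) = (z - 5)*(z - 1)*(z)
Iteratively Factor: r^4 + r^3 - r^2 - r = (r + 1)*(r^3 - r) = (r + 1)^2*(r^2 - r) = r*(r + 1)^2*(r - 1)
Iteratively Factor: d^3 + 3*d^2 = (d)*(d^2 + 3*d) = d^2*(d + 3)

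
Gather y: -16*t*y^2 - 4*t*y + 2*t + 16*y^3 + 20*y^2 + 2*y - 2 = 2*t + 16*y^3 + y^2*(20 - 16*t) + y*(2 - 4*t) - 2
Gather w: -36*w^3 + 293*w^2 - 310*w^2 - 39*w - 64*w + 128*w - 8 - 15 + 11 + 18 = -36*w^3 - 17*w^2 + 25*w + 6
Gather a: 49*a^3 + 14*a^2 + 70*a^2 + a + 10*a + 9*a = 49*a^3 + 84*a^2 + 20*a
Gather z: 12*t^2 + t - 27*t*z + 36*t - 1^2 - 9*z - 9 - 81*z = 12*t^2 + 37*t + z*(-27*t - 90) - 10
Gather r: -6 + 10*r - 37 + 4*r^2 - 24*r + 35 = 4*r^2 - 14*r - 8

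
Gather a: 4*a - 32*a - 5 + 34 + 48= 77 - 28*a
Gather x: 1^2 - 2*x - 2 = -2*x - 1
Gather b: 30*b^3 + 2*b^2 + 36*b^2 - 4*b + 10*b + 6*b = 30*b^3 + 38*b^2 + 12*b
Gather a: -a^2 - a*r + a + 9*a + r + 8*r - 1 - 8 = -a^2 + a*(10 - r) + 9*r - 9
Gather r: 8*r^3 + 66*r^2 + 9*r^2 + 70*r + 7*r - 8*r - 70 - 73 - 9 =8*r^3 + 75*r^2 + 69*r - 152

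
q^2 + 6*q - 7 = (q - 1)*(q + 7)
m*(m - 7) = m^2 - 7*m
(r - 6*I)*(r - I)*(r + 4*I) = r^3 - 3*I*r^2 + 22*r - 24*I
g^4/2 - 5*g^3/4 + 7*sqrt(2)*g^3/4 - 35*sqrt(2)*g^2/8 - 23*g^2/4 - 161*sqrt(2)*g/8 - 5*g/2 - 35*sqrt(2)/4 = (g/2 + 1)*(g - 5)*(g + 1/2)*(g + 7*sqrt(2)/2)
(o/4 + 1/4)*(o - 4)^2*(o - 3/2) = o^4/4 - 17*o^3/8 + 37*o^2/8 + o - 6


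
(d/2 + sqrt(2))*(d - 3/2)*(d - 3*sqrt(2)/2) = d^3/2 - 3*d^2/4 + sqrt(2)*d^2/4 - 3*d - 3*sqrt(2)*d/8 + 9/2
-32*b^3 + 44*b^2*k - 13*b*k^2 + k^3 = (-8*b + k)*(-4*b + k)*(-b + k)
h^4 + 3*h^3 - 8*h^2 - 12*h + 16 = (h - 2)*(h - 1)*(h + 2)*(h + 4)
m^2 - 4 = (m - 2)*(m + 2)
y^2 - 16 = (y - 4)*(y + 4)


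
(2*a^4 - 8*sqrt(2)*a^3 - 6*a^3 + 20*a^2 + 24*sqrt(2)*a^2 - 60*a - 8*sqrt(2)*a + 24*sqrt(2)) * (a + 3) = 2*a^5 - 8*sqrt(2)*a^4 + 2*a^3 + 64*sqrt(2)*a^2 - 180*a + 72*sqrt(2)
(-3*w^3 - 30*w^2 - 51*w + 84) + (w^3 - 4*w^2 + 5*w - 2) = -2*w^3 - 34*w^2 - 46*w + 82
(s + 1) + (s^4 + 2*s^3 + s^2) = s^4 + 2*s^3 + s^2 + s + 1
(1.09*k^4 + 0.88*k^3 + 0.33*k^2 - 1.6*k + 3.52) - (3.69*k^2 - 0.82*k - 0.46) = 1.09*k^4 + 0.88*k^3 - 3.36*k^2 - 0.78*k + 3.98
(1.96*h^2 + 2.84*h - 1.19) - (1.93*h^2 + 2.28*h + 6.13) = 0.03*h^2 + 0.56*h - 7.32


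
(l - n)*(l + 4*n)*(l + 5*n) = l^3 + 8*l^2*n + 11*l*n^2 - 20*n^3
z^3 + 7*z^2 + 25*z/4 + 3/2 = (z + 1/2)^2*(z + 6)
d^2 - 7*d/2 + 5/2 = (d - 5/2)*(d - 1)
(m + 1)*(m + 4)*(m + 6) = m^3 + 11*m^2 + 34*m + 24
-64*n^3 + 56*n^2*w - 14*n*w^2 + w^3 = (-8*n + w)*(-4*n + w)*(-2*n + w)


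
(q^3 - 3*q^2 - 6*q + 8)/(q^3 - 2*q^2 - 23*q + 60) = (q^2 + q - 2)/(q^2 + 2*q - 15)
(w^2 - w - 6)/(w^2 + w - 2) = (w - 3)/(w - 1)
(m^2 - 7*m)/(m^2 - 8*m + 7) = m/(m - 1)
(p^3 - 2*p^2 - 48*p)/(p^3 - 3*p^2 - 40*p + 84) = p*(p - 8)/(p^2 - 9*p + 14)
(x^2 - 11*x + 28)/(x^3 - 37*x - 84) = (x - 4)/(x^2 + 7*x + 12)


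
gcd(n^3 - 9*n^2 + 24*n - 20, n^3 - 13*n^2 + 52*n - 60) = n^2 - 7*n + 10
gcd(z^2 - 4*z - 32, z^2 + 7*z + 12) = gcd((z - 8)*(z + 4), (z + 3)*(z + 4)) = z + 4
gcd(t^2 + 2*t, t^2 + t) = t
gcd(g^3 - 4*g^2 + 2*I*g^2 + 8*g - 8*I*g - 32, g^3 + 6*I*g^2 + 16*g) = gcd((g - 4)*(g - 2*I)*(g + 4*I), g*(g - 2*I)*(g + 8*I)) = g - 2*I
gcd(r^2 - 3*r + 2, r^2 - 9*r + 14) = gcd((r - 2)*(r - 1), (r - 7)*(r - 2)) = r - 2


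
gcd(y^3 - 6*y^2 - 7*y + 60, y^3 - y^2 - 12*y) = y^2 - y - 12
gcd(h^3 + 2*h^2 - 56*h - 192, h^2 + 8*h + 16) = h + 4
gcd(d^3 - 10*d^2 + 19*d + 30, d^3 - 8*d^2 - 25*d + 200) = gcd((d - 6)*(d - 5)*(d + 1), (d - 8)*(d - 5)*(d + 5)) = d - 5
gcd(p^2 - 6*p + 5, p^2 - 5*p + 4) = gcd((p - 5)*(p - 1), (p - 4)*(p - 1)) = p - 1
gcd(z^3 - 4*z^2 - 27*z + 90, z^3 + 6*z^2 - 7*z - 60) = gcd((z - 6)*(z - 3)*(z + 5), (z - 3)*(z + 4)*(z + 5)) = z^2 + 2*z - 15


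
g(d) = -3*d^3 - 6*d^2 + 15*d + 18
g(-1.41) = -6.67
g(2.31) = -16.35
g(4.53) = -316.05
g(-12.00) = 4158.00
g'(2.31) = -60.74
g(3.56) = -140.00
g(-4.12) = 64.16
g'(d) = -9*d^2 - 12*d + 15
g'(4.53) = -224.05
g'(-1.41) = 14.03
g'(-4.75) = -131.06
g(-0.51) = 9.19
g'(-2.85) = -23.90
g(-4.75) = 132.89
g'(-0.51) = 18.78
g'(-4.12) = -88.33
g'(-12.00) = -1137.00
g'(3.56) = -141.78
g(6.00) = -756.00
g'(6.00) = -381.00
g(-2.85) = -4.04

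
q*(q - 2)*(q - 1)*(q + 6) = q^4 + 3*q^3 - 16*q^2 + 12*q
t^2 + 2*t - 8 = (t - 2)*(t + 4)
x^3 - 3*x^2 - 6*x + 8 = (x - 4)*(x - 1)*(x + 2)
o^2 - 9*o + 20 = (o - 5)*(o - 4)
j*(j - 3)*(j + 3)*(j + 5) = j^4 + 5*j^3 - 9*j^2 - 45*j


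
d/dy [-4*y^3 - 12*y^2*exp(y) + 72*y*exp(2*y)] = -12*y^2*exp(y) - 12*y^2 + 144*y*exp(2*y) - 24*y*exp(y) + 72*exp(2*y)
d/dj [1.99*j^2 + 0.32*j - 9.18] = 3.98*j + 0.32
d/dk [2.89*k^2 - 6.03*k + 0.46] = 5.78*k - 6.03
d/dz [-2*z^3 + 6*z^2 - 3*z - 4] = -6*z^2 + 12*z - 3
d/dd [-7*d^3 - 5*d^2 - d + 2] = -21*d^2 - 10*d - 1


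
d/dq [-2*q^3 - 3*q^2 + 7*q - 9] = -6*q^2 - 6*q + 7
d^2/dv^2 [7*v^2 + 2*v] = 14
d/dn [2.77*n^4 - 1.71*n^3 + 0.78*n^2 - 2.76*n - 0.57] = 11.08*n^3 - 5.13*n^2 + 1.56*n - 2.76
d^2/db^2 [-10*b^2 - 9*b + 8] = -20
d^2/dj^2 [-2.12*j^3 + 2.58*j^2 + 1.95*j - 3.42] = 5.16 - 12.72*j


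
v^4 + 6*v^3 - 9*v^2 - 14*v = v*(v - 2)*(v + 1)*(v + 7)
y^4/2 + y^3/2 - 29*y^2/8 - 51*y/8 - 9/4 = (y/2 + 1)*(y - 3)*(y + 1/2)*(y + 3/2)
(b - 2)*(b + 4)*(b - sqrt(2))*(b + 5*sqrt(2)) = b^4 + 2*b^3 + 4*sqrt(2)*b^3 - 18*b^2 + 8*sqrt(2)*b^2 - 32*sqrt(2)*b - 20*b + 80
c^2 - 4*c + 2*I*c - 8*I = (c - 4)*(c + 2*I)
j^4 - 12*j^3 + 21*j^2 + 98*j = j*(j - 7)^2*(j + 2)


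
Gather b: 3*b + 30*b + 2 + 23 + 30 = 33*b + 55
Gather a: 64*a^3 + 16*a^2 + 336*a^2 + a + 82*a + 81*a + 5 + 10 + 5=64*a^3 + 352*a^2 + 164*a + 20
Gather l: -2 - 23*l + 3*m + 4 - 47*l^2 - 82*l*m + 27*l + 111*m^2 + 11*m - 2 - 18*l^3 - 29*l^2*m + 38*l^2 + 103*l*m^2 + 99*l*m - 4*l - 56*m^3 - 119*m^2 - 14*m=-18*l^3 + l^2*(-29*m - 9) + l*(103*m^2 + 17*m) - 56*m^3 - 8*m^2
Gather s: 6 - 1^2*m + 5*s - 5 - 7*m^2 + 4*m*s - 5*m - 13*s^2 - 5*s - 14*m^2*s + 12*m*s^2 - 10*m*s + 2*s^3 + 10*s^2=-7*m^2 - 6*m + 2*s^3 + s^2*(12*m - 3) + s*(-14*m^2 - 6*m) + 1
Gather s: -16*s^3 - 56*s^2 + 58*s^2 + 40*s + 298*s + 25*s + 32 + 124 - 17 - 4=-16*s^3 + 2*s^2 + 363*s + 135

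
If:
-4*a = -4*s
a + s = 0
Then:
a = 0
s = 0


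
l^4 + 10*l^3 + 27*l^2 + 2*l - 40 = (l - 1)*(l + 2)*(l + 4)*(l + 5)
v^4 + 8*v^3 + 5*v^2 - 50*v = v*(v - 2)*(v + 5)^2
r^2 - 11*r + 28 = (r - 7)*(r - 4)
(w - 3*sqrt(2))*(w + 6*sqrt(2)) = w^2 + 3*sqrt(2)*w - 36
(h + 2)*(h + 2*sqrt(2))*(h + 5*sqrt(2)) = h^3 + 2*h^2 + 7*sqrt(2)*h^2 + 14*sqrt(2)*h + 20*h + 40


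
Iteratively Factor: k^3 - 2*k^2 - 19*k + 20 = (k - 1)*(k^2 - k - 20) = (k - 5)*(k - 1)*(k + 4)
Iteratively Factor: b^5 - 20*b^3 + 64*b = (b + 4)*(b^4 - 4*b^3 - 4*b^2 + 16*b) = b*(b + 4)*(b^3 - 4*b^2 - 4*b + 16) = b*(b + 2)*(b + 4)*(b^2 - 6*b + 8) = b*(b - 4)*(b + 2)*(b + 4)*(b - 2)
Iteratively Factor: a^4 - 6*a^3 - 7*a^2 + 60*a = (a - 4)*(a^3 - 2*a^2 - 15*a) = a*(a - 4)*(a^2 - 2*a - 15) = a*(a - 5)*(a - 4)*(a + 3)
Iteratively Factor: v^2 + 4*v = (v + 4)*(v)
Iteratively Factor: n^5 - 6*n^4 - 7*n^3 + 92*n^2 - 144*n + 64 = (n - 4)*(n^4 - 2*n^3 - 15*n^2 + 32*n - 16) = (n - 4)*(n + 4)*(n^3 - 6*n^2 + 9*n - 4) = (n - 4)^2*(n + 4)*(n^2 - 2*n + 1) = (n - 4)^2*(n - 1)*(n + 4)*(n - 1)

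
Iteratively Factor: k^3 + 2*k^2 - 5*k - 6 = (k + 1)*(k^2 + k - 6) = (k - 2)*(k + 1)*(k + 3)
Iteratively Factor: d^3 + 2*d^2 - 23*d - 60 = (d - 5)*(d^2 + 7*d + 12) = (d - 5)*(d + 3)*(d + 4)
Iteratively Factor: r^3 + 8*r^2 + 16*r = (r)*(r^2 + 8*r + 16) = r*(r + 4)*(r + 4)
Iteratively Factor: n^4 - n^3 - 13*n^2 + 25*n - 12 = (n - 1)*(n^3 - 13*n + 12) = (n - 3)*(n - 1)*(n^2 + 3*n - 4) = (n - 3)*(n - 1)*(n + 4)*(n - 1)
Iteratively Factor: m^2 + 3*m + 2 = (m + 2)*(m + 1)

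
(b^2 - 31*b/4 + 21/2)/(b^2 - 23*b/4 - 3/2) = (4*b - 7)/(4*b + 1)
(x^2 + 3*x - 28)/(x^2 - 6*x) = (x^2 + 3*x - 28)/(x*(x - 6))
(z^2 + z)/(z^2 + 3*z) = (z + 1)/(z + 3)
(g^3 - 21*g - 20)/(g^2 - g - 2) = (g^2 - g - 20)/(g - 2)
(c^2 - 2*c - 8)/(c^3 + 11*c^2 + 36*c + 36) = (c - 4)/(c^2 + 9*c + 18)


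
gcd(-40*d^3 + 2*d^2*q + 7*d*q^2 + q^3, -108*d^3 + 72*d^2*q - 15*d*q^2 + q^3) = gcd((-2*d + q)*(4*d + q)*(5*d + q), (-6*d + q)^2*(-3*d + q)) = 1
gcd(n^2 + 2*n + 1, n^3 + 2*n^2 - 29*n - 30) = n + 1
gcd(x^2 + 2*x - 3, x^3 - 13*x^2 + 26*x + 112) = 1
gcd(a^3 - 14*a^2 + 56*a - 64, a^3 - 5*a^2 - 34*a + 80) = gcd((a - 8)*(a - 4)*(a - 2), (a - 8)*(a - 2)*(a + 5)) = a^2 - 10*a + 16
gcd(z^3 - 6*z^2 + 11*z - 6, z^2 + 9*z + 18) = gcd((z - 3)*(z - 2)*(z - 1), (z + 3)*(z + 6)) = 1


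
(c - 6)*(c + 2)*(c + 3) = c^3 - c^2 - 24*c - 36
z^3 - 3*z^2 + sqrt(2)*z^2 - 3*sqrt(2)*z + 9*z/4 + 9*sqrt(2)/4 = (z - 3/2)^2*(z + sqrt(2))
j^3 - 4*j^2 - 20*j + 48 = (j - 6)*(j - 2)*(j + 4)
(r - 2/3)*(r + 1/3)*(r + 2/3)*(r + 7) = r^4 + 22*r^3/3 + 17*r^2/9 - 88*r/27 - 28/27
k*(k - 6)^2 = k^3 - 12*k^2 + 36*k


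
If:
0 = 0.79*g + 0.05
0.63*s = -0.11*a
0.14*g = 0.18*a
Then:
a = -0.05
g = -0.06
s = 0.01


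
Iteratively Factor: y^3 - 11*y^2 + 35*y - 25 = (y - 5)*(y^2 - 6*y + 5) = (y - 5)^2*(y - 1)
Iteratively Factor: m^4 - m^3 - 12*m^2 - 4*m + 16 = (m - 4)*(m^3 + 3*m^2 - 4) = (m - 4)*(m - 1)*(m^2 + 4*m + 4) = (m - 4)*(m - 1)*(m + 2)*(m + 2)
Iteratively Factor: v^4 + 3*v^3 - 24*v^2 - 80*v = (v - 5)*(v^3 + 8*v^2 + 16*v) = v*(v - 5)*(v^2 + 8*v + 16) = v*(v - 5)*(v + 4)*(v + 4)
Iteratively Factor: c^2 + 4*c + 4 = (c + 2)*(c + 2)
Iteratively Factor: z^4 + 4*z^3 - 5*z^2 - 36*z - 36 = (z + 2)*(z^3 + 2*z^2 - 9*z - 18) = (z + 2)*(z + 3)*(z^2 - z - 6) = (z + 2)^2*(z + 3)*(z - 3)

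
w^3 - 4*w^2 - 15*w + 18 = (w - 6)*(w - 1)*(w + 3)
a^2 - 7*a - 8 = (a - 8)*(a + 1)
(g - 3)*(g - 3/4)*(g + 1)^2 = g^4 - 7*g^3/4 - 17*g^2/4 + 3*g/4 + 9/4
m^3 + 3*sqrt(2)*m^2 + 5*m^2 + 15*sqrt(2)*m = m*(m + 5)*(m + 3*sqrt(2))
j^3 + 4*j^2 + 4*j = j*(j + 2)^2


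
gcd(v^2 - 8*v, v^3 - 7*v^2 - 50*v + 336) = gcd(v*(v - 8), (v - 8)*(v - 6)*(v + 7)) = v - 8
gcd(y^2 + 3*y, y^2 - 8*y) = y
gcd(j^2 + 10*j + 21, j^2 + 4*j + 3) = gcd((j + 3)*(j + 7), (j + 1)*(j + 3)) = j + 3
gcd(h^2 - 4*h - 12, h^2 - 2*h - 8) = h + 2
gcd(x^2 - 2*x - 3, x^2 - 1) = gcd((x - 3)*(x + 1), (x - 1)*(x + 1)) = x + 1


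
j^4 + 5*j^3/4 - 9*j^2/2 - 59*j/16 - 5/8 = (j - 2)*(j + 1/4)*(j + 1/2)*(j + 5/2)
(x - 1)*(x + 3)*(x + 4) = x^3 + 6*x^2 + 5*x - 12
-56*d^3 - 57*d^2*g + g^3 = (-8*d + g)*(d + g)*(7*d + g)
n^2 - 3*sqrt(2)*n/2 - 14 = (n - 7*sqrt(2)/2)*(n + 2*sqrt(2))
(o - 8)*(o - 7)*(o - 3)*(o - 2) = o^4 - 20*o^3 + 137*o^2 - 370*o + 336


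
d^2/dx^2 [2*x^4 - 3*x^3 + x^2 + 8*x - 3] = 24*x^2 - 18*x + 2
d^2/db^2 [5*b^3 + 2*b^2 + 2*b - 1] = 30*b + 4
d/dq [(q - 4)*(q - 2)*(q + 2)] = 3*q^2 - 8*q - 4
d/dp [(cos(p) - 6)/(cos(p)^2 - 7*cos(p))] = (sin(p) + 42*sin(p)/cos(p)^2 - 12*tan(p))/(cos(p) - 7)^2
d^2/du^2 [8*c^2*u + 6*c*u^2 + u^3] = 12*c + 6*u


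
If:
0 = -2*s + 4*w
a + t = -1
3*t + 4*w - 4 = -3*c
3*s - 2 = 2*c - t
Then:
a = 26*w/9 - 23/9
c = 14*w/9 - 2/9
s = 2*w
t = 14/9 - 26*w/9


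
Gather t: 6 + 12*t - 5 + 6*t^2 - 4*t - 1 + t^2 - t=7*t^2 + 7*t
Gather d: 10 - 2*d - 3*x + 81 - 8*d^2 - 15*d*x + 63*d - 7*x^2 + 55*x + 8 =-8*d^2 + d*(61 - 15*x) - 7*x^2 + 52*x + 99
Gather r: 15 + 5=20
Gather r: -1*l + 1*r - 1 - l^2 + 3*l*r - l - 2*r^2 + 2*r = -l^2 - 2*l - 2*r^2 + r*(3*l + 3) - 1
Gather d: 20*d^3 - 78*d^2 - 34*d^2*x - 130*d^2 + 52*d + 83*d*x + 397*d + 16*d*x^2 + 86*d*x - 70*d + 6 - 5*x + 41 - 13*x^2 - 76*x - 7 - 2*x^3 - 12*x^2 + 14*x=20*d^3 + d^2*(-34*x - 208) + d*(16*x^2 + 169*x + 379) - 2*x^3 - 25*x^2 - 67*x + 40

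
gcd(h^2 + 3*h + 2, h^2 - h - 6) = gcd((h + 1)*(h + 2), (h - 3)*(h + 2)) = h + 2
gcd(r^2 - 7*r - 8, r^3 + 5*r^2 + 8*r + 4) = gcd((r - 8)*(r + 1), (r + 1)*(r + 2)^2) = r + 1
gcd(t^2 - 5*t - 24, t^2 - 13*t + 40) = t - 8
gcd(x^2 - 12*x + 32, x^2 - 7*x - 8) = x - 8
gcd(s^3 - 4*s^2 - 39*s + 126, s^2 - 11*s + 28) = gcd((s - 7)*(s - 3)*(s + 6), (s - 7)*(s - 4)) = s - 7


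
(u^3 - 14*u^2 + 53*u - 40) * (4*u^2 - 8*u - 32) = 4*u^5 - 64*u^4 + 292*u^3 - 136*u^2 - 1376*u + 1280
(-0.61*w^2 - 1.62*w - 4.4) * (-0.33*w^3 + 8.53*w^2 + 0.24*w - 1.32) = 0.2013*w^5 - 4.6687*w^4 - 12.513*w^3 - 37.1156*w^2 + 1.0824*w + 5.808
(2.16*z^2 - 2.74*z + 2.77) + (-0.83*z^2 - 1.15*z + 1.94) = 1.33*z^2 - 3.89*z + 4.71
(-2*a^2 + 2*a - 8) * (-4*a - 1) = 8*a^3 - 6*a^2 + 30*a + 8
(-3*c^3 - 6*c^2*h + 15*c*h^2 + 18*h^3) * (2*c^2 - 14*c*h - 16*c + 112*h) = -6*c^5 + 30*c^4*h + 48*c^4 + 114*c^3*h^2 - 240*c^3*h - 174*c^2*h^3 - 912*c^2*h^2 - 252*c*h^4 + 1392*c*h^3 + 2016*h^4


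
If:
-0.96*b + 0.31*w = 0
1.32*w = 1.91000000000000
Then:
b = 0.47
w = 1.45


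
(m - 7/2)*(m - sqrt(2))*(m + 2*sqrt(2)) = m^3 - 7*m^2/2 + sqrt(2)*m^2 - 7*sqrt(2)*m/2 - 4*m + 14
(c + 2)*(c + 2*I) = c^2 + 2*c + 2*I*c + 4*I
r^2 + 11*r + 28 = (r + 4)*(r + 7)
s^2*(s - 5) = s^3 - 5*s^2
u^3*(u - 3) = u^4 - 3*u^3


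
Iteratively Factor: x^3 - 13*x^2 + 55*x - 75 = (x - 5)*(x^2 - 8*x + 15) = (x - 5)^2*(x - 3)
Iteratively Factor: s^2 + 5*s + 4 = (s + 1)*(s + 4)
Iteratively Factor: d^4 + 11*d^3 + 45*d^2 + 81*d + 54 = (d + 3)*(d^3 + 8*d^2 + 21*d + 18) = (d + 2)*(d + 3)*(d^2 + 6*d + 9) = (d + 2)*(d + 3)^2*(d + 3)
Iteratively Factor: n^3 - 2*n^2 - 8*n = (n - 4)*(n^2 + 2*n) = (n - 4)*(n + 2)*(n)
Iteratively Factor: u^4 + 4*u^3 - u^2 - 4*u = (u + 1)*(u^3 + 3*u^2 - 4*u) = (u + 1)*(u + 4)*(u^2 - u) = (u - 1)*(u + 1)*(u + 4)*(u)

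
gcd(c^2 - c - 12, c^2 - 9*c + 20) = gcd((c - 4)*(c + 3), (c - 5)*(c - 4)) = c - 4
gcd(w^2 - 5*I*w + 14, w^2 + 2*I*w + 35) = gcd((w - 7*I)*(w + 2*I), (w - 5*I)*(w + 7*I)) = 1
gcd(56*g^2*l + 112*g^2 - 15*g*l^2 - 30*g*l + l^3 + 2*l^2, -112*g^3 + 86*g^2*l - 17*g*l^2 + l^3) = 56*g^2 - 15*g*l + l^2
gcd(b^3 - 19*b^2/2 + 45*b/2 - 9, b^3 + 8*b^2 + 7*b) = 1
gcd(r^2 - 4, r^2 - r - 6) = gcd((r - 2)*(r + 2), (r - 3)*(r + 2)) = r + 2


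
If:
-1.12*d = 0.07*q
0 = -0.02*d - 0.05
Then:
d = -2.50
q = 40.00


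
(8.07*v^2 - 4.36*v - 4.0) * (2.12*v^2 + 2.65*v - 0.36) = 17.1084*v^4 + 12.1423*v^3 - 22.9392*v^2 - 9.0304*v + 1.44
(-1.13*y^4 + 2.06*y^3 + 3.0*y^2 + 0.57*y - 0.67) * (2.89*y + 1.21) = -3.2657*y^5 + 4.5861*y^4 + 11.1626*y^3 + 5.2773*y^2 - 1.2466*y - 0.8107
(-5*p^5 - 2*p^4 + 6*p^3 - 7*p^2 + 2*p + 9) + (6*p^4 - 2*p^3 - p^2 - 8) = -5*p^5 + 4*p^4 + 4*p^3 - 8*p^2 + 2*p + 1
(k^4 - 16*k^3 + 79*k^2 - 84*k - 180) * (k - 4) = k^5 - 20*k^4 + 143*k^3 - 400*k^2 + 156*k + 720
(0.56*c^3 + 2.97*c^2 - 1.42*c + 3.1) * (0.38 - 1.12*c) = -0.6272*c^4 - 3.1136*c^3 + 2.719*c^2 - 4.0116*c + 1.178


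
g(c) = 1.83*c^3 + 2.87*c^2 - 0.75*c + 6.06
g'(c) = 5.49*c^2 + 5.74*c - 0.75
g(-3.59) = -38.93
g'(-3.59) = 49.40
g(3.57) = 123.22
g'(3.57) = 89.71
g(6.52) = 630.39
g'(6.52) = 270.06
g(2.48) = 49.76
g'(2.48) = 47.25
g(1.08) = 10.90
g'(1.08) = 11.85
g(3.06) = 83.07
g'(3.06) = 68.22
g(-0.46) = 6.83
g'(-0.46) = -2.23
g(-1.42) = 7.67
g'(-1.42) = 2.17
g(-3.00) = -15.27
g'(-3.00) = 31.44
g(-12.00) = -2733.90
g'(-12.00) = 720.93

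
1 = 1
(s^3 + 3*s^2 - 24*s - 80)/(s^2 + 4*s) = s - 1 - 20/s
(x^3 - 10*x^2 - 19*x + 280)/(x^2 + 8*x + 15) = (x^2 - 15*x + 56)/(x + 3)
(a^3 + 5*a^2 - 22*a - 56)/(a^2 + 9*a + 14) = a - 4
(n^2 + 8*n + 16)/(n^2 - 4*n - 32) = (n + 4)/(n - 8)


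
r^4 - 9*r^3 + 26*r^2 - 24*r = r*(r - 4)*(r - 3)*(r - 2)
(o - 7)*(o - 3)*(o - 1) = o^3 - 11*o^2 + 31*o - 21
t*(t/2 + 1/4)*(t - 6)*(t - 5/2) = t^4/2 - 4*t^3 + 43*t^2/8 + 15*t/4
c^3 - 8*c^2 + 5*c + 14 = (c - 7)*(c - 2)*(c + 1)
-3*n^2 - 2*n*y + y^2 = (-3*n + y)*(n + y)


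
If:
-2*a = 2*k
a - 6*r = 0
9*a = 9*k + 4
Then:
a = 2/9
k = -2/9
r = 1/27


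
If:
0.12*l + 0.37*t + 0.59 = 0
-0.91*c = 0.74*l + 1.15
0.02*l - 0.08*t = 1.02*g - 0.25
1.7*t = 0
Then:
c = 2.73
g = 0.15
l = -4.92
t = 0.00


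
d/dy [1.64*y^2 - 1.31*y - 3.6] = 3.28*y - 1.31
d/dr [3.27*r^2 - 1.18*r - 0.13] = 6.54*r - 1.18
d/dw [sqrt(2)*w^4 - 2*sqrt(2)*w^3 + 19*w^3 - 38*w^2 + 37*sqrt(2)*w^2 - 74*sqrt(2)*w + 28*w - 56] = 4*sqrt(2)*w^3 - 6*sqrt(2)*w^2 + 57*w^2 - 76*w + 74*sqrt(2)*w - 74*sqrt(2) + 28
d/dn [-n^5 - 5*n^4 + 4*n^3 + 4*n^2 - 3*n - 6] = -5*n^4 - 20*n^3 + 12*n^2 + 8*n - 3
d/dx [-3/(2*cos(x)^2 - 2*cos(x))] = 3*(sin(x)/cos(x)^2 - 2*tan(x))/(2*(cos(x) - 1)^2)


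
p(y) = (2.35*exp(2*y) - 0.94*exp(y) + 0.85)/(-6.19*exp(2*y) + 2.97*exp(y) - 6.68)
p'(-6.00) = 0.00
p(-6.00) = -0.13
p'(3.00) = 0.00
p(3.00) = -0.38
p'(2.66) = -0.00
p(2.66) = -0.38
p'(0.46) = -0.14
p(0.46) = -0.30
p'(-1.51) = -0.00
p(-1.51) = -0.12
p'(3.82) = 0.00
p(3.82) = -0.38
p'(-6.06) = 0.00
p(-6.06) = -0.13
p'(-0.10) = -0.16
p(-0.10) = -0.21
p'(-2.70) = 0.00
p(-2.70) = -0.12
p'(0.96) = -0.07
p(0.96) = -0.35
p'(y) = (4.7*exp(2*y) - 0.94*exp(y))/(-6.19*exp(2*y) + 2.97*exp(y) - 6.68) + (12.38*exp(2*y) - 2.97*exp(y))*(2.35*exp(2*y) - 0.94*exp(y) + 0.85)/(-6.19*exp(2*y) + 2.97*exp(y) - 6.68)^2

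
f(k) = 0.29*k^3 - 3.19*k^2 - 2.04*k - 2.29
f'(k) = 0.87*k^2 - 6.38*k - 2.04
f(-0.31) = -1.97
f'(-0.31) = 0.02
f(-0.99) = -3.68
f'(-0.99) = 5.13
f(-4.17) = -70.28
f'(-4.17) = 39.69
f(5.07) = -56.84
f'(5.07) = -12.02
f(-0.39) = -2.00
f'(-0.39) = 0.58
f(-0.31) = -1.97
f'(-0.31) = 0.02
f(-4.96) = -106.04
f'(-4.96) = 51.01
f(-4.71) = -93.75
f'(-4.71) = 47.31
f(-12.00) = -938.29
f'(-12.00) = 199.80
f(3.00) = -29.29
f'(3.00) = -13.35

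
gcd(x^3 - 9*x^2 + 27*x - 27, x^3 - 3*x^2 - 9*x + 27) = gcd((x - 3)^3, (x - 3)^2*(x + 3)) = x^2 - 6*x + 9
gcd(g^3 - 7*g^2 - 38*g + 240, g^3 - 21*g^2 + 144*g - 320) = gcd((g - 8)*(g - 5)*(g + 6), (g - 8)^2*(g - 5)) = g^2 - 13*g + 40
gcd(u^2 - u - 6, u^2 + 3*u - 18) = u - 3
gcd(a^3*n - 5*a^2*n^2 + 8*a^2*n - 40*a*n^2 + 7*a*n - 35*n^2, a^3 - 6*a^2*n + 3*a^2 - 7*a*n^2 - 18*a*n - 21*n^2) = 1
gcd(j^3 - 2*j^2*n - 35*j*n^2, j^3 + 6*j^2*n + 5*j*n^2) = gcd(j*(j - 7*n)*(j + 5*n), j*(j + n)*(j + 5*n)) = j^2 + 5*j*n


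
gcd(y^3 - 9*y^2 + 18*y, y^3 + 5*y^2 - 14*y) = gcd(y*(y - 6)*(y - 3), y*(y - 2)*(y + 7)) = y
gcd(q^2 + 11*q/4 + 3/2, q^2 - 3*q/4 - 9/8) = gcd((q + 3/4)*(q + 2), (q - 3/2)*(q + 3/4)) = q + 3/4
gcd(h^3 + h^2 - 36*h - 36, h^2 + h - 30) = h + 6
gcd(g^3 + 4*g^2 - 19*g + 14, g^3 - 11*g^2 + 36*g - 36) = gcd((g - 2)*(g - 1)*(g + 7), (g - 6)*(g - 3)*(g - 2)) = g - 2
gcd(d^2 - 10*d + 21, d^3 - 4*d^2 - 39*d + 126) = d^2 - 10*d + 21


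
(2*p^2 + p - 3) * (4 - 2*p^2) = -4*p^4 - 2*p^3 + 14*p^2 + 4*p - 12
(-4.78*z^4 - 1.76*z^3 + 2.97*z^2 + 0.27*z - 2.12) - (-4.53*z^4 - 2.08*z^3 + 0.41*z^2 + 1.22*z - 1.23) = -0.25*z^4 + 0.32*z^3 + 2.56*z^2 - 0.95*z - 0.89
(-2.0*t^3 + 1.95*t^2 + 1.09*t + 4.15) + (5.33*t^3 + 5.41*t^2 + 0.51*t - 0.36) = 3.33*t^3 + 7.36*t^2 + 1.6*t + 3.79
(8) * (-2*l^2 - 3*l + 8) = -16*l^2 - 24*l + 64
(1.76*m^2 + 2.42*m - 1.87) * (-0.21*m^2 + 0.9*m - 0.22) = -0.3696*m^4 + 1.0758*m^3 + 2.1835*m^2 - 2.2154*m + 0.4114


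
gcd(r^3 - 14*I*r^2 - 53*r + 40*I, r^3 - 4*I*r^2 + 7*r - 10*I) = r^2 - 6*I*r - 5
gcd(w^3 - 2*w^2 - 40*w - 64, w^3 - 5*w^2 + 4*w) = 1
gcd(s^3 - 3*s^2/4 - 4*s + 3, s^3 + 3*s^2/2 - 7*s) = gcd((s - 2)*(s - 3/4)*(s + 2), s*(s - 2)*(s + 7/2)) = s - 2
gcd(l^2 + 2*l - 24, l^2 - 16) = l - 4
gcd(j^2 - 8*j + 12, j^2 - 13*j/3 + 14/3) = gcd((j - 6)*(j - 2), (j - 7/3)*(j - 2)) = j - 2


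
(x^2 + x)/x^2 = (x + 1)/x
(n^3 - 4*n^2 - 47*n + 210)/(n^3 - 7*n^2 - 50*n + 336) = (n - 5)/(n - 8)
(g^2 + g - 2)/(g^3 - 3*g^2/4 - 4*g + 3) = 4*(g - 1)/(4*g^2 - 11*g + 6)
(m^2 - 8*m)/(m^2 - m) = (m - 8)/(m - 1)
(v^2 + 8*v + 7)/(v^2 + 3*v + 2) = (v + 7)/(v + 2)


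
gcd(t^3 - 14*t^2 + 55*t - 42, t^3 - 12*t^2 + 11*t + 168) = t - 7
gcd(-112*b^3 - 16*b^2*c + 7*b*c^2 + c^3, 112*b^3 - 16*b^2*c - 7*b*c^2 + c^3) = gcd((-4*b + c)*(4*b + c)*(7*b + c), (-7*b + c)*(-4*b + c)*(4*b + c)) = 16*b^2 - c^2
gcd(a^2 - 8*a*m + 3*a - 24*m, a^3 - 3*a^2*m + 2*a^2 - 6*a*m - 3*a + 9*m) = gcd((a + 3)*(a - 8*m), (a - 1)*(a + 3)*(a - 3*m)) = a + 3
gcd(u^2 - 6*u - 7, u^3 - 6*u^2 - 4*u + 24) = 1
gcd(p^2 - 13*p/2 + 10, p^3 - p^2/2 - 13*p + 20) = p - 5/2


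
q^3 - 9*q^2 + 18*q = q*(q - 6)*(q - 3)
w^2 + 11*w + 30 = (w + 5)*(w + 6)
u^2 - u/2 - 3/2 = (u - 3/2)*(u + 1)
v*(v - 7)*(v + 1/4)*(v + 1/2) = v^4 - 25*v^3/4 - 41*v^2/8 - 7*v/8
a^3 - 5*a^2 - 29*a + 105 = (a - 7)*(a - 3)*(a + 5)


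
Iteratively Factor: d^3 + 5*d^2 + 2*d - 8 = (d + 4)*(d^2 + d - 2) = (d + 2)*(d + 4)*(d - 1)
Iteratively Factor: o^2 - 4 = (o + 2)*(o - 2)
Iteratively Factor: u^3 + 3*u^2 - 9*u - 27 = (u + 3)*(u^2 - 9) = (u - 3)*(u + 3)*(u + 3)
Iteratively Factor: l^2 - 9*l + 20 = (l - 5)*(l - 4)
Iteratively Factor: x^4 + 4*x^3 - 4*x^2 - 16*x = (x + 2)*(x^3 + 2*x^2 - 8*x) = x*(x + 2)*(x^2 + 2*x - 8) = x*(x + 2)*(x + 4)*(x - 2)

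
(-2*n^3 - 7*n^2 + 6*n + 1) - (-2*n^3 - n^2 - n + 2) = -6*n^2 + 7*n - 1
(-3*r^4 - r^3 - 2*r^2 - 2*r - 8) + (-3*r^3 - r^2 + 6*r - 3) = -3*r^4 - 4*r^3 - 3*r^2 + 4*r - 11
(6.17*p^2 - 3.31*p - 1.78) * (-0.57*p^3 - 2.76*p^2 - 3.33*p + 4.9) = -3.5169*p^5 - 15.1425*p^4 - 10.3959*p^3 + 46.1681*p^2 - 10.2916*p - 8.722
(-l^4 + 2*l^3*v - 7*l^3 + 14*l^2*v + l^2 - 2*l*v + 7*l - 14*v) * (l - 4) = -l^5 + 2*l^4*v - 3*l^4 + 6*l^3*v + 29*l^3 - 58*l^2*v + 3*l^2 - 6*l*v - 28*l + 56*v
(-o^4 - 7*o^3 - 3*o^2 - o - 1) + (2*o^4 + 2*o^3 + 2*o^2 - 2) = o^4 - 5*o^3 - o^2 - o - 3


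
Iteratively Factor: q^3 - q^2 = (q - 1)*(q^2) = q*(q - 1)*(q)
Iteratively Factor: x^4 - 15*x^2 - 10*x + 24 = (x + 2)*(x^3 - 2*x^2 - 11*x + 12) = (x - 1)*(x + 2)*(x^2 - x - 12) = (x - 1)*(x + 2)*(x + 3)*(x - 4)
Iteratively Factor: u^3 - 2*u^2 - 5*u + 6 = (u - 3)*(u^2 + u - 2) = (u - 3)*(u - 1)*(u + 2)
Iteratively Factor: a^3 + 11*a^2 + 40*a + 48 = (a + 3)*(a^2 + 8*a + 16) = (a + 3)*(a + 4)*(a + 4)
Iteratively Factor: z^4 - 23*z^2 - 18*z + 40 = (z + 4)*(z^3 - 4*z^2 - 7*z + 10) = (z - 1)*(z + 4)*(z^2 - 3*z - 10) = (z - 5)*(z - 1)*(z + 4)*(z + 2)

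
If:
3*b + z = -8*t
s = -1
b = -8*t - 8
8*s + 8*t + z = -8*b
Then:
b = 8/5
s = -1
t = -6/5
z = 24/5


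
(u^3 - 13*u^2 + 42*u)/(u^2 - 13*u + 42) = u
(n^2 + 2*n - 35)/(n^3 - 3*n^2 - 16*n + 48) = (n^2 + 2*n - 35)/(n^3 - 3*n^2 - 16*n + 48)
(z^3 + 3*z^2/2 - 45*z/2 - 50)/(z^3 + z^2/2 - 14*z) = (2*z^2 - 5*z - 25)/(z*(2*z - 7))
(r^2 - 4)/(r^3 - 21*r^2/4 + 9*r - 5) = 4*(r + 2)/(4*r^2 - 13*r + 10)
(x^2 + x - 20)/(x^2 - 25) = (x - 4)/(x - 5)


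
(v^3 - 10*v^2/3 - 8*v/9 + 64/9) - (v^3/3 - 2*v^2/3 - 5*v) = 2*v^3/3 - 8*v^2/3 + 37*v/9 + 64/9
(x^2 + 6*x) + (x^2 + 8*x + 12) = 2*x^2 + 14*x + 12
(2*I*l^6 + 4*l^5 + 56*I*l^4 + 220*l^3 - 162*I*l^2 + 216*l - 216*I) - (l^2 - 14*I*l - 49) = 2*I*l^6 + 4*l^5 + 56*I*l^4 + 220*l^3 - l^2 - 162*I*l^2 + 216*l + 14*I*l + 49 - 216*I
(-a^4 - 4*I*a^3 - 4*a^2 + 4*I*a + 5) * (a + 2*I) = -a^5 - 6*I*a^4 + 4*a^3 - 4*I*a^2 - 3*a + 10*I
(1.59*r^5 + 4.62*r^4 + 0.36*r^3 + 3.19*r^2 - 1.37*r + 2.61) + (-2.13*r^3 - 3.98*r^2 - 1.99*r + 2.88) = 1.59*r^5 + 4.62*r^4 - 1.77*r^3 - 0.79*r^2 - 3.36*r + 5.49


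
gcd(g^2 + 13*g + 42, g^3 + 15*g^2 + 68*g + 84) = g^2 + 13*g + 42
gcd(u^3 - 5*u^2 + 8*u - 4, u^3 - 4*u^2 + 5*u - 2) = u^2 - 3*u + 2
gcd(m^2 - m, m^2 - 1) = m - 1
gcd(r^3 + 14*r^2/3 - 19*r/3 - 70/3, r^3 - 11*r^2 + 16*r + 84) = r + 2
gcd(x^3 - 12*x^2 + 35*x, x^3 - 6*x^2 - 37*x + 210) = x^2 - 12*x + 35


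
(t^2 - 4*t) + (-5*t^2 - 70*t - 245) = -4*t^2 - 74*t - 245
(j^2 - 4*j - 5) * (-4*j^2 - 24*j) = -4*j^4 - 8*j^3 + 116*j^2 + 120*j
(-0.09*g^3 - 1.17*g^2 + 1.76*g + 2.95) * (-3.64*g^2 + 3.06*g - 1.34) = 0.3276*g^5 + 3.9834*g^4 - 9.866*g^3 - 3.7846*g^2 + 6.6686*g - 3.953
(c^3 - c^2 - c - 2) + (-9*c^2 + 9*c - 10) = c^3 - 10*c^2 + 8*c - 12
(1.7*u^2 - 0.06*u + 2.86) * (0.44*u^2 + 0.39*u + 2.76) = 0.748*u^4 + 0.6366*u^3 + 5.927*u^2 + 0.9498*u + 7.8936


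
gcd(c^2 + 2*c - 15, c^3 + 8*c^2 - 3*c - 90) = c^2 + 2*c - 15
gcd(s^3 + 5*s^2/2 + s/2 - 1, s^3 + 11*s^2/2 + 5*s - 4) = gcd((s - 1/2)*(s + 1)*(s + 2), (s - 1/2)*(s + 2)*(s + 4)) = s^2 + 3*s/2 - 1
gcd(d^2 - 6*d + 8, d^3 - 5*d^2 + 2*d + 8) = d^2 - 6*d + 8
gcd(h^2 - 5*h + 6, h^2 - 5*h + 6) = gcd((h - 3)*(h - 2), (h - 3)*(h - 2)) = h^2 - 5*h + 6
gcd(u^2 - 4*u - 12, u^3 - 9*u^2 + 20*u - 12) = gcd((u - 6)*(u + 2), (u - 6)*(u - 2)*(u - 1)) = u - 6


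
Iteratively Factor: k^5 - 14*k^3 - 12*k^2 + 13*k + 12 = (k + 1)*(k^4 - k^3 - 13*k^2 + k + 12) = (k - 1)*(k + 1)*(k^3 - 13*k - 12) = (k - 1)*(k + 1)^2*(k^2 - k - 12) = (k - 1)*(k + 1)^2*(k + 3)*(k - 4)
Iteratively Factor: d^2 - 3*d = (d)*(d - 3)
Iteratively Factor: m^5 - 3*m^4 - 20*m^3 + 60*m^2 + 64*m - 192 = (m + 2)*(m^4 - 5*m^3 - 10*m^2 + 80*m - 96) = (m + 2)*(m + 4)*(m^3 - 9*m^2 + 26*m - 24) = (m - 2)*(m + 2)*(m + 4)*(m^2 - 7*m + 12) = (m - 4)*(m - 2)*(m + 2)*(m + 4)*(m - 3)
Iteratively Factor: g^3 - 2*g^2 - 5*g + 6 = (g - 1)*(g^2 - g - 6) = (g - 1)*(g + 2)*(g - 3)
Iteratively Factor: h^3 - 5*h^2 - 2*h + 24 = (h - 4)*(h^2 - h - 6) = (h - 4)*(h + 2)*(h - 3)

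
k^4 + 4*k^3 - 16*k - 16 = (k - 2)*(k + 2)^3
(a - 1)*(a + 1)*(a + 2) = a^3 + 2*a^2 - a - 2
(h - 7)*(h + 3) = h^2 - 4*h - 21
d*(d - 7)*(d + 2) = d^3 - 5*d^2 - 14*d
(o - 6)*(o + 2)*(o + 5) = o^3 + o^2 - 32*o - 60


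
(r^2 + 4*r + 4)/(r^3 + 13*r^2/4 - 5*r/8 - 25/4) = 8*(r + 2)/(8*r^2 + 10*r - 25)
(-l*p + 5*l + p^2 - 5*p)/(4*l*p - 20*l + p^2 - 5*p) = (-l + p)/(4*l + p)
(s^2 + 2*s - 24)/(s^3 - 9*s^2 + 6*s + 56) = (s + 6)/(s^2 - 5*s - 14)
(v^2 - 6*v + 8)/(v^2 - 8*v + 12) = (v - 4)/(v - 6)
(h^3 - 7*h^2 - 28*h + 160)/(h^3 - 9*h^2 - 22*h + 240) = (h - 4)/(h - 6)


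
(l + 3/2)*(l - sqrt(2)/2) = l^2 - sqrt(2)*l/2 + 3*l/2 - 3*sqrt(2)/4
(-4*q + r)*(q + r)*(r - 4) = -4*q^2*r + 16*q^2 - 3*q*r^2 + 12*q*r + r^3 - 4*r^2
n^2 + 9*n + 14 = (n + 2)*(n + 7)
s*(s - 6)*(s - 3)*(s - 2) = s^4 - 11*s^3 + 36*s^2 - 36*s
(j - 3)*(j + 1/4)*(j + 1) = j^3 - 7*j^2/4 - 7*j/2 - 3/4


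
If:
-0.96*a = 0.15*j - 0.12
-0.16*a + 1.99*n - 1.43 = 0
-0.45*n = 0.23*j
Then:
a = 0.35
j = -1.46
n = 0.75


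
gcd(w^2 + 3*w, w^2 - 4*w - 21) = w + 3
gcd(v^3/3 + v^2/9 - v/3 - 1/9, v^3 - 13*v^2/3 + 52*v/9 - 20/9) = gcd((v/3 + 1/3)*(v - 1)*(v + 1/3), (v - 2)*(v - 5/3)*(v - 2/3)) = 1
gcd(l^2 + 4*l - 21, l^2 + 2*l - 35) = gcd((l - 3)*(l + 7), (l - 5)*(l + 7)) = l + 7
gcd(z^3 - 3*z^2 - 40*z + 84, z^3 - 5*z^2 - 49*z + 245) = z - 7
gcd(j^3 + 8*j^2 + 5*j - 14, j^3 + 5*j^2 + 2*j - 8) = j^2 + j - 2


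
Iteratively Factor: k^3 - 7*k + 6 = (k - 2)*(k^2 + 2*k - 3) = (k - 2)*(k - 1)*(k + 3)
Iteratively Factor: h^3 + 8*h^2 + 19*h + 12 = (h + 4)*(h^2 + 4*h + 3) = (h + 1)*(h + 4)*(h + 3)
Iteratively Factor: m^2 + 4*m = (m + 4)*(m)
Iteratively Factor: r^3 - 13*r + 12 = (r + 4)*(r^2 - 4*r + 3) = (r - 1)*(r + 4)*(r - 3)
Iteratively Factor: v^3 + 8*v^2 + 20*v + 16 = (v + 2)*(v^2 + 6*v + 8) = (v + 2)^2*(v + 4)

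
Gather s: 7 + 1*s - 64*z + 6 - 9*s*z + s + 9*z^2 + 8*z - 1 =s*(2 - 9*z) + 9*z^2 - 56*z + 12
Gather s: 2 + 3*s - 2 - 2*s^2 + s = -2*s^2 + 4*s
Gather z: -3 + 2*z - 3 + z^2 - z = z^2 + z - 6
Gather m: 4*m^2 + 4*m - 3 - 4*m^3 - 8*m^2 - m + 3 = -4*m^3 - 4*m^2 + 3*m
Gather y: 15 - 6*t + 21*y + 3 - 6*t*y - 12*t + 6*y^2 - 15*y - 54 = -18*t + 6*y^2 + y*(6 - 6*t) - 36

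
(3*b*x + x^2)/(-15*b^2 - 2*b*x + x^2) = x/(-5*b + x)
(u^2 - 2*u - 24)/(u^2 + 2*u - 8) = (u - 6)/(u - 2)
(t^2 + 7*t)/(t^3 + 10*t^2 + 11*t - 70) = t/(t^2 + 3*t - 10)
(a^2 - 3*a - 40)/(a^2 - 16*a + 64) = (a + 5)/(a - 8)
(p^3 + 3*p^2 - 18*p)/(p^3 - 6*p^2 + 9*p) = (p + 6)/(p - 3)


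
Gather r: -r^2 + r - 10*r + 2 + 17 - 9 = -r^2 - 9*r + 10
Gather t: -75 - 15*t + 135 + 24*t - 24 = 9*t + 36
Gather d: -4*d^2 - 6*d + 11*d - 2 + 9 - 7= -4*d^2 + 5*d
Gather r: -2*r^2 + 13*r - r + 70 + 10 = -2*r^2 + 12*r + 80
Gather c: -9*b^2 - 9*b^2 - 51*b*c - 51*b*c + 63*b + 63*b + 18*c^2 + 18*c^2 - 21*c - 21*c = -18*b^2 + 126*b + 36*c^2 + c*(-102*b - 42)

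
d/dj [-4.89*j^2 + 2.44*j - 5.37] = 2.44 - 9.78*j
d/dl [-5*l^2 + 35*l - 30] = 35 - 10*l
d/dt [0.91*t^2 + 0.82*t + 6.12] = 1.82*t + 0.82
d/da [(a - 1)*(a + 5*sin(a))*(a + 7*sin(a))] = (a - 1)*(a + 5*sin(a))*(7*cos(a) + 1) + (a - 1)*(a + 7*sin(a))*(5*cos(a) + 1) + (a + 5*sin(a))*(a + 7*sin(a))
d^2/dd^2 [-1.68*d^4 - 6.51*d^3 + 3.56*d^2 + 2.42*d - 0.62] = -20.16*d^2 - 39.06*d + 7.12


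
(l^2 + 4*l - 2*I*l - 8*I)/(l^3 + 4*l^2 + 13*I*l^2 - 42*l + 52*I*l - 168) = (l - 2*I)/(l^2 + 13*I*l - 42)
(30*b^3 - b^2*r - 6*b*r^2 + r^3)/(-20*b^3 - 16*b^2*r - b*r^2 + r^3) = (-3*b + r)/(2*b + r)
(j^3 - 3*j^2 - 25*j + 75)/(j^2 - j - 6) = (j^2 - 25)/(j + 2)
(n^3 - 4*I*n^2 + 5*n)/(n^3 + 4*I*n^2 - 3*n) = (n - 5*I)/(n + 3*I)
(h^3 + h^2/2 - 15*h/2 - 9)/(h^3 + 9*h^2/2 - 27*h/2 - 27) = (h + 2)/(h + 6)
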